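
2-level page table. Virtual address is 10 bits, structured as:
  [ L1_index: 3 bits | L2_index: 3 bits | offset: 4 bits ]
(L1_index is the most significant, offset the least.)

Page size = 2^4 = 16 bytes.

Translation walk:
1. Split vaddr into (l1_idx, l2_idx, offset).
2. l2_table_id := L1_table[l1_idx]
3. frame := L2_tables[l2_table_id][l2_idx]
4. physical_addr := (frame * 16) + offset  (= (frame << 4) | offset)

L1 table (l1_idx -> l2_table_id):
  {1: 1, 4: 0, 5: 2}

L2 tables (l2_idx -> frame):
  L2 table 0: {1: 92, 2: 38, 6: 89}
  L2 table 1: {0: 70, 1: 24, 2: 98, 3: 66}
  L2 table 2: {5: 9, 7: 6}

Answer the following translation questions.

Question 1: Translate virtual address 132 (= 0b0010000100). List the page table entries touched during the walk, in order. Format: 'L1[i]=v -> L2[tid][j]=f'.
Answer: L1[1]=1 -> L2[1][0]=70

Derivation:
vaddr = 132 = 0b0010000100
Split: l1_idx=1, l2_idx=0, offset=4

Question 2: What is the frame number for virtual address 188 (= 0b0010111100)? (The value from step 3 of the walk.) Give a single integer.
Answer: 66

Derivation:
vaddr = 188: l1_idx=1, l2_idx=3
L1[1] = 1; L2[1][3] = 66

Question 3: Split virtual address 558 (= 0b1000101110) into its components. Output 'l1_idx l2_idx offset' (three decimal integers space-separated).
vaddr = 558 = 0b1000101110
  top 3 bits -> l1_idx = 4
  next 3 bits -> l2_idx = 2
  bottom 4 bits -> offset = 14

Answer: 4 2 14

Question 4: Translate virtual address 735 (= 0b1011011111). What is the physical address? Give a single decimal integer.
Answer: 159

Derivation:
vaddr = 735 = 0b1011011111
Split: l1_idx=5, l2_idx=5, offset=15
L1[5] = 2
L2[2][5] = 9
paddr = 9 * 16 + 15 = 159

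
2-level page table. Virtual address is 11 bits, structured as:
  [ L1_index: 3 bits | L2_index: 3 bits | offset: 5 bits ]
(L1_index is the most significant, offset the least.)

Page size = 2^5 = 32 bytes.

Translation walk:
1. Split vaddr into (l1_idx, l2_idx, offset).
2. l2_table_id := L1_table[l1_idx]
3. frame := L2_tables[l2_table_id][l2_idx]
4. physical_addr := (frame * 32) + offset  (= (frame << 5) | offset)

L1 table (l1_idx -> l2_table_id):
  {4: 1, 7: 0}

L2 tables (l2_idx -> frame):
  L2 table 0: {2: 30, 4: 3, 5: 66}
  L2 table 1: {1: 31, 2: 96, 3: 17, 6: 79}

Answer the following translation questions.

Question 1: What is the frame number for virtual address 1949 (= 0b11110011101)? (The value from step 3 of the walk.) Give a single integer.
Answer: 3

Derivation:
vaddr = 1949: l1_idx=7, l2_idx=4
L1[7] = 0; L2[0][4] = 3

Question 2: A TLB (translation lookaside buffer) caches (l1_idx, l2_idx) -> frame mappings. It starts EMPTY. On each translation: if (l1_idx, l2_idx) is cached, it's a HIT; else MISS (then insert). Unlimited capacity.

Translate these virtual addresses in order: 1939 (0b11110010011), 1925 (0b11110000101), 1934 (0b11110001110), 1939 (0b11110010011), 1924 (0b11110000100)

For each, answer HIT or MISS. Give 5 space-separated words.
vaddr=1939: (7,4) not in TLB -> MISS, insert
vaddr=1925: (7,4) in TLB -> HIT
vaddr=1934: (7,4) in TLB -> HIT
vaddr=1939: (7,4) in TLB -> HIT
vaddr=1924: (7,4) in TLB -> HIT

Answer: MISS HIT HIT HIT HIT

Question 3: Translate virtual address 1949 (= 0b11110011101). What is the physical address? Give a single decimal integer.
Answer: 125

Derivation:
vaddr = 1949 = 0b11110011101
Split: l1_idx=7, l2_idx=4, offset=29
L1[7] = 0
L2[0][4] = 3
paddr = 3 * 32 + 29 = 125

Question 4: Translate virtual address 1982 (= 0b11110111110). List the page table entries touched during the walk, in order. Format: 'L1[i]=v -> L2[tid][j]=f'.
vaddr = 1982 = 0b11110111110
Split: l1_idx=7, l2_idx=5, offset=30

Answer: L1[7]=0 -> L2[0][5]=66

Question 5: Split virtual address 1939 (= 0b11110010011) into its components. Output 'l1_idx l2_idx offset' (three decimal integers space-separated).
Answer: 7 4 19

Derivation:
vaddr = 1939 = 0b11110010011
  top 3 bits -> l1_idx = 7
  next 3 bits -> l2_idx = 4
  bottom 5 bits -> offset = 19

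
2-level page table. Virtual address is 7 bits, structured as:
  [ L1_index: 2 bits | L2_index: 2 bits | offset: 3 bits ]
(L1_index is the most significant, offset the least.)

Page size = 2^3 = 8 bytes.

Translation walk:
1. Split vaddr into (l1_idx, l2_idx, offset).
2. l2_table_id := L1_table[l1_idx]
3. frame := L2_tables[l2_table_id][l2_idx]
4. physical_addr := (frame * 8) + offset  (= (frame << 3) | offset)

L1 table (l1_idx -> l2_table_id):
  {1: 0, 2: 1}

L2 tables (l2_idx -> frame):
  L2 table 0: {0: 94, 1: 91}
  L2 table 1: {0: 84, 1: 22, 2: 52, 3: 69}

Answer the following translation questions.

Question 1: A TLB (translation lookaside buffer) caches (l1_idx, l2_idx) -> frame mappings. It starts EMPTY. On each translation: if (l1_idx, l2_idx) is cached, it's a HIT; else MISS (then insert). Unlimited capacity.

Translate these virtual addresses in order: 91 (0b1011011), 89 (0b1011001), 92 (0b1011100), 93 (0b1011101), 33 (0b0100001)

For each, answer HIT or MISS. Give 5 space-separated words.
Answer: MISS HIT HIT HIT MISS

Derivation:
vaddr=91: (2,3) not in TLB -> MISS, insert
vaddr=89: (2,3) in TLB -> HIT
vaddr=92: (2,3) in TLB -> HIT
vaddr=93: (2,3) in TLB -> HIT
vaddr=33: (1,0) not in TLB -> MISS, insert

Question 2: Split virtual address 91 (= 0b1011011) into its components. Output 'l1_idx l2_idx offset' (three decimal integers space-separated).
vaddr = 91 = 0b1011011
  top 2 bits -> l1_idx = 2
  next 2 bits -> l2_idx = 3
  bottom 3 bits -> offset = 3

Answer: 2 3 3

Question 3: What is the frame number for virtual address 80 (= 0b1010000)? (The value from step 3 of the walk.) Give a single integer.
vaddr = 80: l1_idx=2, l2_idx=2
L1[2] = 1; L2[1][2] = 52

Answer: 52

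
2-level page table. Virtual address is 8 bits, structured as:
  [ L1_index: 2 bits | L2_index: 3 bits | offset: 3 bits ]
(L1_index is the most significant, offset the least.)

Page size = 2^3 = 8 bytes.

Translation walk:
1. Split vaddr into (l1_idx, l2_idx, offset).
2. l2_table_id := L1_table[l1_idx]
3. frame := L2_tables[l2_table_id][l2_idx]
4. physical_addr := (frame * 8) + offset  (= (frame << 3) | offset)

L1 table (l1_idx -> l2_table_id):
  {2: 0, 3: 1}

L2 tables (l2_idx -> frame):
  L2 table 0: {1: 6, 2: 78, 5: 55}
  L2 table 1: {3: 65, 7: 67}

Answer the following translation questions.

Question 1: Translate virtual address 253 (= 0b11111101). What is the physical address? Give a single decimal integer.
Answer: 541

Derivation:
vaddr = 253 = 0b11111101
Split: l1_idx=3, l2_idx=7, offset=5
L1[3] = 1
L2[1][7] = 67
paddr = 67 * 8 + 5 = 541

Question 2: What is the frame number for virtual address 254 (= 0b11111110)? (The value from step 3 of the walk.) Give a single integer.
Answer: 67

Derivation:
vaddr = 254: l1_idx=3, l2_idx=7
L1[3] = 1; L2[1][7] = 67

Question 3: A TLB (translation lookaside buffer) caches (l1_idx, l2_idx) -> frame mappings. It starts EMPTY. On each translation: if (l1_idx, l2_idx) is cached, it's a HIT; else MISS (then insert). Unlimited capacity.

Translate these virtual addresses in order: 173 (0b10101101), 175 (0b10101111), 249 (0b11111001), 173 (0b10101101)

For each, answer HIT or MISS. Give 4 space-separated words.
vaddr=173: (2,5) not in TLB -> MISS, insert
vaddr=175: (2,5) in TLB -> HIT
vaddr=249: (3,7) not in TLB -> MISS, insert
vaddr=173: (2,5) in TLB -> HIT

Answer: MISS HIT MISS HIT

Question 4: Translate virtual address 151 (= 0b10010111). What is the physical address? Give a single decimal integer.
vaddr = 151 = 0b10010111
Split: l1_idx=2, l2_idx=2, offset=7
L1[2] = 0
L2[0][2] = 78
paddr = 78 * 8 + 7 = 631

Answer: 631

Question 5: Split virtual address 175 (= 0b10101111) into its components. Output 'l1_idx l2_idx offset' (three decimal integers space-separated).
vaddr = 175 = 0b10101111
  top 2 bits -> l1_idx = 2
  next 3 bits -> l2_idx = 5
  bottom 3 bits -> offset = 7

Answer: 2 5 7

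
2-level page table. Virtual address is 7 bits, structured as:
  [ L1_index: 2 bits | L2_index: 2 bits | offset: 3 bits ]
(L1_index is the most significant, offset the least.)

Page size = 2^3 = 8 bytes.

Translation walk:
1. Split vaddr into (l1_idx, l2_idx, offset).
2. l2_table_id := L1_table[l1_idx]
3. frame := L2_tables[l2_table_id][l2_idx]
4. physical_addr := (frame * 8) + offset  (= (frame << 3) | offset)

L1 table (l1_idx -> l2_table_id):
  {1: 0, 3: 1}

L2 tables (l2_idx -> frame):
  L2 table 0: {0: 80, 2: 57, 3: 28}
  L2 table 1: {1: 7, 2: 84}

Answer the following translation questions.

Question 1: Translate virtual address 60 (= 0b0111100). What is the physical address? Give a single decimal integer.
vaddr = 60 = 0b0111100
Split: l1_idx=1, l2_idx=3, offset=4
L1[1] = 0
L2[0][3] = 28
paddr = 28 * 8 + 4 = 228

Answer: 228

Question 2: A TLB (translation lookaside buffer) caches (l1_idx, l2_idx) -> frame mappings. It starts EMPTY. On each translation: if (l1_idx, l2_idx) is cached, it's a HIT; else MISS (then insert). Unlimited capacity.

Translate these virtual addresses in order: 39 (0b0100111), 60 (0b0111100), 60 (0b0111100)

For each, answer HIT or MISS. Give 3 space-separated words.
vaddr=39: (1,0) not in TLB -> MISS, insert
vaddr=60: (1,3) not in TLB -> MISS, insert
vaddr=60: (1,3) in TLB -> HIT

Answer: MISS MISS HIT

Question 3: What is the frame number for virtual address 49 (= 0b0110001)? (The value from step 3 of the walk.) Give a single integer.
vaddr = 49: l1_idx=1, l2_idx=2
L1[1] = 0; L2[0][2] = 57

Answer: 57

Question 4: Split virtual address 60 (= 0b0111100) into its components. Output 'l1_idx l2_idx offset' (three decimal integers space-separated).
vaddr = 60 = 0b0111100
  top 2 bits -> l1_idx = 1
  next 2 bits -> l2_idx = 3
  bottom 3 bits -> offset = 4

Answer: 1 3 4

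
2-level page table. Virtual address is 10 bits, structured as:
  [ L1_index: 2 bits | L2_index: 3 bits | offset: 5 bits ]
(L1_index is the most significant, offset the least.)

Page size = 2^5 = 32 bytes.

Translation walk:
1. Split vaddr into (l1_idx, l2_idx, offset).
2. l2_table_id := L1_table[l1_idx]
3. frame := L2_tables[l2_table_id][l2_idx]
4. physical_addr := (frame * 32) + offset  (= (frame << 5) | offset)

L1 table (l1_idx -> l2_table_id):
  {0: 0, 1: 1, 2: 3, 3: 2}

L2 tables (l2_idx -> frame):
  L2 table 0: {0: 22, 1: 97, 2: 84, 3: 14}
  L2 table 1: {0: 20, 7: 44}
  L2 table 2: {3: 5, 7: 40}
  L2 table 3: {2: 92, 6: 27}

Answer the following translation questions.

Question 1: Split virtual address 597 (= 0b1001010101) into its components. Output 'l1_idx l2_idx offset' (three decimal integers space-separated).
Answer: 2 2 21

Derivation:
vaddr = 597 = 0b1001010101
  top 2 bits -> l1_idx = 2
  next 3 bits -> l2_idx = 2
  bottom 5 bits -> offset = 21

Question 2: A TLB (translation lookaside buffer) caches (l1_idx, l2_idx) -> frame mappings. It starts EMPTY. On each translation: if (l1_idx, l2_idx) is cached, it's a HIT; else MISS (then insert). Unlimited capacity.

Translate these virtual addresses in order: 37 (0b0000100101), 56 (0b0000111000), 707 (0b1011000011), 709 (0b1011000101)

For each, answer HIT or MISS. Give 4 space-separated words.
Answer: MISS HIT MISS HIT

Derivation:
vaddr=37: (0,1) not in TLB -> MISS, insert
vaddr=56: (0,1) in TLB -> HIT
vaddr=707: (2,6) not in TLB -> MISS, insert
vaddr=709: (2,6) in TLB -> HIT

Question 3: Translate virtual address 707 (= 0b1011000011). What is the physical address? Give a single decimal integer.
Answer: 867

Derivation:
vaddr = 707 = 0b1011000011
Split: l1_idx=2, l2_idx=6, offset=3
L1[2] = 3
L2[3][6] = 27
paddr = 27 * 32 + 3 = 867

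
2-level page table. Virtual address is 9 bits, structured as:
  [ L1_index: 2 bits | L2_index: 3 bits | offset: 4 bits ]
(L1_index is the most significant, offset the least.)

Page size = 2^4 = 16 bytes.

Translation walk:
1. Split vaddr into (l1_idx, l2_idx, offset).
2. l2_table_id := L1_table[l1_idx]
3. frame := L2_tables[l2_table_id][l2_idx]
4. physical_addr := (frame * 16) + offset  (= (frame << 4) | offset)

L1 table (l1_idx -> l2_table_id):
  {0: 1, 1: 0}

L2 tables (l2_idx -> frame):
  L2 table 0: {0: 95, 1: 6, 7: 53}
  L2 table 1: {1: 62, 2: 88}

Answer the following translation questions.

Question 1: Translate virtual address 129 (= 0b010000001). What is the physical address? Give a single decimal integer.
vaddr = 129 = 0b010000001
Split: l1_idx=1, l2_idx=0, offset=1
L1[1] = 0
L2[0][0] = 95
paddr = 95 * 16 + 1 = 1521

Answer: 1521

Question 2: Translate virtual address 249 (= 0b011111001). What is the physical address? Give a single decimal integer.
Answer: 857

Derivation:
vaddr = 249 = 0b011111001
Split: l1_idx=1, l2_idx=7, offset=9
L1[1] = 0
L2[0][7] = 53
paddr = 53 * 16 + 9 = 857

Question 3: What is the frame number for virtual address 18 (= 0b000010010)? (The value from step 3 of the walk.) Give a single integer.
Answer: 62

Derivation:
vaddr = 18: l1_idx=0, l2_idx=1
L1[0] = 1; L2[1][1] = 62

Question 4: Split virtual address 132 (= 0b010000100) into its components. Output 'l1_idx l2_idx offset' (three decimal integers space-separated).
vaddr = 132 = 0b010000100
  top 2 bits -> l1_idx = 1
  next 3 bits -> l2_idx = 0
  bottom 4 bits -> offset = 4

Answer: 1 0 4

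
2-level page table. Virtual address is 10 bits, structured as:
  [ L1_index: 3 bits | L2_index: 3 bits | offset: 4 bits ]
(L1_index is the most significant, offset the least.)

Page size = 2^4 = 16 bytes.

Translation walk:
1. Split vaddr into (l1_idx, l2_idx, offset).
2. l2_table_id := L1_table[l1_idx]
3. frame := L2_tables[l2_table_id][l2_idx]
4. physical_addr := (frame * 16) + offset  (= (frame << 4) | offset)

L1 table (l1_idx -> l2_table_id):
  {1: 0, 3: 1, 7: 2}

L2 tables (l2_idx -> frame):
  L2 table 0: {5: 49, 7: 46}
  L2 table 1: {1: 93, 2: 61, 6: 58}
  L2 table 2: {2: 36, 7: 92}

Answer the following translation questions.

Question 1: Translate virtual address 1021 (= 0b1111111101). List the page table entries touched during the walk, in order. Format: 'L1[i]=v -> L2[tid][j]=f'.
vaddr = 1021 = 0b1111111101
Split: l1_idx=7, l2_idx=7, offset=13

Answer: L1[7]=2 -> L2[2][7]=92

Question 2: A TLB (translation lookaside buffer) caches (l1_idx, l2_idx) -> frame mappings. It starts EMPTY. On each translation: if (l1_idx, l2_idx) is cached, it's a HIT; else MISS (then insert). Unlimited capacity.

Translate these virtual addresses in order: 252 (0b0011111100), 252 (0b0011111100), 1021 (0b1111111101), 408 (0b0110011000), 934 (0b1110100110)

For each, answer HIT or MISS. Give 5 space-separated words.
vaddr=252: (1,7) not in TLB -> MISS, insert
vaddr=252: (1,7) in TLB -> HIT
vaddr=1021: (7,7) not in TLB -> MISS, insert
vaddr=408: (3,1) not in TLB -> MISS, insert
vaddr=934: (7,2) not in TLB -> MISS, insert

Answer: MISS HIT MISS MISS MISS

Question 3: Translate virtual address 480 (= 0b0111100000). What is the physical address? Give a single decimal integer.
vaddr = 480 = 0b0111100000
Split: l1_idx=3, l2_idx=6, offset=0
L1[3] = 1
L2[1][6] = 58
paddr = 58 * 16 + 0 = 928

Answer: 928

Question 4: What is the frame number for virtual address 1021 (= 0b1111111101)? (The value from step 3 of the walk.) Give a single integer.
vaddr = 1021: l1_idx=7, l2_idx=7
L1[7] = 2; L2[2][7] = 92

Answer: 92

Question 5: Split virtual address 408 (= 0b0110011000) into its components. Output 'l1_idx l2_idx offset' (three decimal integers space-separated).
vaddr = 408 = 0b0110011000
  top 3 bits -> l1_idx = 3
  next 3 bits -> l2_idx = 1
  bottom 4 bits -> offset = 8

Answer: 3 1 8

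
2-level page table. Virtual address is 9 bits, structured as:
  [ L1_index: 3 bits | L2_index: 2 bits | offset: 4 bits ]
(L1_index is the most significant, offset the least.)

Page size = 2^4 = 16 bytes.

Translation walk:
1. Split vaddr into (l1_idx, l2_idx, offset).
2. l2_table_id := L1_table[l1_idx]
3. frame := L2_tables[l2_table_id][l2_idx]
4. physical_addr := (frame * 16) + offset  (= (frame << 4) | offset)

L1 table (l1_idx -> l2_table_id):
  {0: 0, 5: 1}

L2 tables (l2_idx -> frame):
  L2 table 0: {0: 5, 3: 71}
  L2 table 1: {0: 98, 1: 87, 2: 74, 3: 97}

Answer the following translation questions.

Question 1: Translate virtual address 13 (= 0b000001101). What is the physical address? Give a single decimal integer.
vaddr = 13 = 0b000001101
Split: l1_idx=0, l2_idx=0, offset=13
L1[0] = 0
L2[0][0] = 5
paddr = 5 * 16 + 13 = 93

Answer: 93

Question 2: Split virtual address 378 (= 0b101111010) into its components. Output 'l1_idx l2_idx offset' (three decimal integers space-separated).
vaddr = 378 = 0b101111010
  top 3 bits -> l1_idx = 5
  next 2 bits -> l2_idx = 3
  bottom 4 bits -> offset = 10

Answer: 5 3 10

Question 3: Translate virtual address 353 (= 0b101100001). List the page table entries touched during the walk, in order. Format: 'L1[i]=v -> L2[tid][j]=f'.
vaddr = 353 = 0b101100001
Split: l1_idx=5, l2_idx=2, offset=1

Answer: L1[5]=1 -> L2[1][2]=74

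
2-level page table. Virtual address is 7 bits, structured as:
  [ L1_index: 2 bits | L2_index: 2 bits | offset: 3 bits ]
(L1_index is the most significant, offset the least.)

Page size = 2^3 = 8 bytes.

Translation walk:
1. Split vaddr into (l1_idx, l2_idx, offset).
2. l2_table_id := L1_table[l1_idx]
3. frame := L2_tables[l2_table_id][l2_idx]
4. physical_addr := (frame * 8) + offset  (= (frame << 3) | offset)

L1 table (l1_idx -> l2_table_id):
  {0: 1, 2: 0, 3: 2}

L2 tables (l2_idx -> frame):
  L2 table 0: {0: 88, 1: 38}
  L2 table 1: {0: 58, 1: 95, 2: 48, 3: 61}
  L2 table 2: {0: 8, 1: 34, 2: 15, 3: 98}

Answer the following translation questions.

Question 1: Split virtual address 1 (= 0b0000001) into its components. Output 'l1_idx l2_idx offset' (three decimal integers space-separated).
Answer: 0 0 1

Derivation:
vaddr = 1 = 0b0000001
  top 2 bits -> l1_idx = 0
  next 2 bits -> l2_idx = 0
  bottom 3 bits -> offset = 1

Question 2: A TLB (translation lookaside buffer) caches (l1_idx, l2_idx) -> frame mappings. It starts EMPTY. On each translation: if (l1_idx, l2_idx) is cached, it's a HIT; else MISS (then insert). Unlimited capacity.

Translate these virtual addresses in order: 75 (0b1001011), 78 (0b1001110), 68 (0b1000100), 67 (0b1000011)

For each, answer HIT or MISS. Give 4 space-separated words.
vaddr=75: (2,1) not in TLB -> MISS, insert
vaddr=78: (2,1) in TLB -> HIT
vaddr=68: (2,0) not in TLB -> MISS, insert
vaddr=67: (2,0) in TLB -> HIT

Answer: MISS HIT MISS HIT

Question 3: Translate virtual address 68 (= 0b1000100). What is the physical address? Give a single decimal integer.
Answer: 708

Derivation:
vaddr = 68 = 0b1000100
Split: l1_idx=2, l2_idx=0, offset=4
L1[2] = 0
L2[0][0] = 88
paddr = 88 * 8 + 4 = 708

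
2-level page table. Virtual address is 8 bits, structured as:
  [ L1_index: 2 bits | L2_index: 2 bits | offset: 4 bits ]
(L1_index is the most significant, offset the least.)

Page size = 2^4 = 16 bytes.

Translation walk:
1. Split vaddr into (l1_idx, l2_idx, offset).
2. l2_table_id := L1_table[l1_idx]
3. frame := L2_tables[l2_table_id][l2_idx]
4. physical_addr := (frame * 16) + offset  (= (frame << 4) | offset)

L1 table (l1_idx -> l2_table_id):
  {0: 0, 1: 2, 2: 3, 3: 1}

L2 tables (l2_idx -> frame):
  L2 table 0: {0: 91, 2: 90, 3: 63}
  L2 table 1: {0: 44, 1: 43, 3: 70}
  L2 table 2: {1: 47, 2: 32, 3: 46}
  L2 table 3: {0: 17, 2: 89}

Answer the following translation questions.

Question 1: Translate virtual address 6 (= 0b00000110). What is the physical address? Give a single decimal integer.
vaddr = 6 = 0b00000110
Split: l1_idx=0, l2_idx=0, offset=6
L1[0] = 0
L2[0][0] = 91
paddr = 91 * 16 + 6 = 1462

Answer: 1462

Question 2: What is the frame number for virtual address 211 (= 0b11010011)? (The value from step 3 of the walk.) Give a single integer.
Answer: 43

Derivation:
vaddr = 211: l1_idx=3, l2_idx=1
L1[3] = 1; L2[1][1] = 43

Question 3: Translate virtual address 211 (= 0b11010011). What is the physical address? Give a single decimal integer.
Answer: 691

Derivation:
vaddr = 211 = 0b11010011
Split: l1_idx=3, l2_idx=1, offset=3
L1[3] = 1
L2[1][1] = 43
paddr = 43 * 16 + 3 = 691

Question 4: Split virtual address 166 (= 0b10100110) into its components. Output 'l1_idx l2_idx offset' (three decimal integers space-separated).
Answer: 2 2 6

Derivation:
vaddr = 166 = 0b10100110
  top 2 bits -> l1_idx = 2
  next 2 bits -> l2_idx = 2
  bottom 4 bits -> offset = 6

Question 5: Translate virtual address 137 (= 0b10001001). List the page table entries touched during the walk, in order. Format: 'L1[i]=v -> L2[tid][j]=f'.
Answer: L1[2]=3 -> L2[3][0]=17

Derivation:
vaddr = 137 = 0b10001001
Split: l1_idx=2, l2_idx=0, offset=9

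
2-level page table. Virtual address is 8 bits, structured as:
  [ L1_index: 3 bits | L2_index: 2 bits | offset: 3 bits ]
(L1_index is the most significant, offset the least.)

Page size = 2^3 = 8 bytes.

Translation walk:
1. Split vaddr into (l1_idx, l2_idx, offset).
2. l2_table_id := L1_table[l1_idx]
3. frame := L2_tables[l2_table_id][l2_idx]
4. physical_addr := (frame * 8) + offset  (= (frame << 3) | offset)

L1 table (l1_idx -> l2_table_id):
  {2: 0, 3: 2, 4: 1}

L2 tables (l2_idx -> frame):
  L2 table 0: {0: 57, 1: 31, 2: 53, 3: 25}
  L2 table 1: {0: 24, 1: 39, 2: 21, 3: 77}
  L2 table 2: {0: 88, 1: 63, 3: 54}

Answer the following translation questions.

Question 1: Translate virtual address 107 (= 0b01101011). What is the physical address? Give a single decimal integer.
vaddr = 107 = 0b01101011
Split: l1_idx=3, l2_idx=1, offset=3
L1[3] = 2
L2[2][1] = 63
paddr = 63 * 8 + 3 = 507

Answer: 507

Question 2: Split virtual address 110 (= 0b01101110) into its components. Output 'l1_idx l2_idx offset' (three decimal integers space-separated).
Answer: 3 1 6

Derivation:
vaddr = 110 = 0b01101110
  top 3 bits -> l1_idx = 3
  next 2 bits -> l2_idx = 1
  bottom 3 bits -> offset = 6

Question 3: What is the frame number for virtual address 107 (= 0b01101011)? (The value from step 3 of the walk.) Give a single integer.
vaddr = 107: l1_idx=3, l2_idx=1
L1[3] = 2; L2[2][1] = 63

Answer: 63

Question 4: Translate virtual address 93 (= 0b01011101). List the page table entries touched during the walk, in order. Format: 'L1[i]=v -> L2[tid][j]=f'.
Answer: L1[2]=0 -> L2[0][3]=25

Derivation:
vaddr = 93 = 0b01011101
Split: l1_idx=2, l2_idx=3, offset=5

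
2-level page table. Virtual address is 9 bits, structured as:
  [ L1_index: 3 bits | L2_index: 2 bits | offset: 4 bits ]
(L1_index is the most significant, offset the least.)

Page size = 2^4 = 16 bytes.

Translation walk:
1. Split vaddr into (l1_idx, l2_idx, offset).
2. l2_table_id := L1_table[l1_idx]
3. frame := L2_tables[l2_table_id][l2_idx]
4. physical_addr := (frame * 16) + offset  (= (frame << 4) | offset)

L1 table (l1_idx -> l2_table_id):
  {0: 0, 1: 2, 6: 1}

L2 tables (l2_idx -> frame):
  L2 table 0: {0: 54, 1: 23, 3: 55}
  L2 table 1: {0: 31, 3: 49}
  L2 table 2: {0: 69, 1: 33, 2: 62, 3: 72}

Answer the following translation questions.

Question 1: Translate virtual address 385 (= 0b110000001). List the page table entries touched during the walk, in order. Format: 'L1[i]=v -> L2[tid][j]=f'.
Answer: L1[6]=1 -> L2[1][0]=31

Derivation:
vaddr = 385 = 0b110000001
Split: l1_idx=6, l2_idx=0, offset=1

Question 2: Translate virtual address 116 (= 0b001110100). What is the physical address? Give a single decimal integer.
vaddr = 116 = 0b001110100
Split: l1_idx=1, l2_idx=3, offset=4
L1[1] = 2
L2[2][3] = 72
paddr = 72 * 16 + 4 = 1156

Answer: 1156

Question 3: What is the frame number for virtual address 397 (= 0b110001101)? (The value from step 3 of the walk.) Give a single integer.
vaddr = 397: l1_idx=6, l2_idx=0
L1[6] = 1; L2[1][0] = 31

Answer: 31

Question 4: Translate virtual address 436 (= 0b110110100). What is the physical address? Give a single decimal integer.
vaddr = 436 = 0b110110100
Split: l1_idx=6, l2_idx=3, offset=4
L1[6] = 1
L2[1][3] = 49
paddr = 49 * 16 + 4 = 788

Answer: 788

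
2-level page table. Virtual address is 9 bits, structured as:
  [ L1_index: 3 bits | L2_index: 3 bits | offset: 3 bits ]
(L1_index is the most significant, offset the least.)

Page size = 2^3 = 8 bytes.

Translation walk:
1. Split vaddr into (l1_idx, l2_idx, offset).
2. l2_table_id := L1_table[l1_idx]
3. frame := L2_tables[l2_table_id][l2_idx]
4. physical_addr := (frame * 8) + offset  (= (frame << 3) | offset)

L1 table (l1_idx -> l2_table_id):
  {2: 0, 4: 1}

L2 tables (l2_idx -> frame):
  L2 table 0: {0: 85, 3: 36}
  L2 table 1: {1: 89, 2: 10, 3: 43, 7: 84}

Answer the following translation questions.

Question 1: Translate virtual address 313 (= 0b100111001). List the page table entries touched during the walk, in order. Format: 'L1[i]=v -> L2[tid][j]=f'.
vaddr = 313 = 0b100111001
Split: l1_idx=4, l2_idx=7, offset=1

Answer: L1[4]=1 -> L2[1][7]=84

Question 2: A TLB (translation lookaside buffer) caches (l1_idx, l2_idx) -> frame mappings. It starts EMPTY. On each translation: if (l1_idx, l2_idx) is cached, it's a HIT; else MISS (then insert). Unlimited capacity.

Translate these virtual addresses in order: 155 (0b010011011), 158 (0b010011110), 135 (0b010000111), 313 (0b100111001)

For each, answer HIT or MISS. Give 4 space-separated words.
Answer: MISS HIT MISS MISS

Derivation:
vaddr=155: (2,3) not in TLB -> MISS, insert
vaddr=158: (2,3) in TLB -> HIT
vaddr=135: (2,0) not in TLB -> MISS, insert
vaddr=313: (4,7) not in TLB -> MISS, insert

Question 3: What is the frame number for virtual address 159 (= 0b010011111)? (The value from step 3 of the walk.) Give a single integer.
Answer: 36

Derivation:
vaddr = 159: l1_idx=2, l2_idx=3
L1[2] = 0; L2[0][3] = 36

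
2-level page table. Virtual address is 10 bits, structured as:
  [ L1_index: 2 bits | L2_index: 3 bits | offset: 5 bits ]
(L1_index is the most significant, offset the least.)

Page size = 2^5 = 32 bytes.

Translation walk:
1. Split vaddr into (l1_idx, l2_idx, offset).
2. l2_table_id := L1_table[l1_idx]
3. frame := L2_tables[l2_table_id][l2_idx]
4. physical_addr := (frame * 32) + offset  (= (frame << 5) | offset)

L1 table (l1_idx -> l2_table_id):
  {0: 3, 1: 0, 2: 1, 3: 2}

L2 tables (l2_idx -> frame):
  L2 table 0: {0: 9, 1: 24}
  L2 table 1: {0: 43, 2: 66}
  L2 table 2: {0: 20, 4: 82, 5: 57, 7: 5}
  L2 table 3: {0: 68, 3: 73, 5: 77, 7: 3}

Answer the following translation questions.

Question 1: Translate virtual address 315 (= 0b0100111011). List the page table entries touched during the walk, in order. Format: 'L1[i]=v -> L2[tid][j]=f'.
Answer: L1[1]=0 -> L2[0][1]=24

Derivation:
vaddr = 315 = 0b0100111011
Split: l1_idx=1, l2_idx=1, offset=27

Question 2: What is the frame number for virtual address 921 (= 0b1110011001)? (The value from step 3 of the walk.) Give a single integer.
Answer: 82

Derivation:
vaddr = 921: l1_idx=3, l2_idx=4
L1[3] = 2; L2[2][4] = 82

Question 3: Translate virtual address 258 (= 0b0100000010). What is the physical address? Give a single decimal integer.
Answer: 290

Derivation:
vaddr = 258 = 0b0100000010
Split: l1_idx=1, l2_idx=0, offset=2
L1[1] = 0
L2[0][0] = 9
paddr = 9 * 32 + 2 = 290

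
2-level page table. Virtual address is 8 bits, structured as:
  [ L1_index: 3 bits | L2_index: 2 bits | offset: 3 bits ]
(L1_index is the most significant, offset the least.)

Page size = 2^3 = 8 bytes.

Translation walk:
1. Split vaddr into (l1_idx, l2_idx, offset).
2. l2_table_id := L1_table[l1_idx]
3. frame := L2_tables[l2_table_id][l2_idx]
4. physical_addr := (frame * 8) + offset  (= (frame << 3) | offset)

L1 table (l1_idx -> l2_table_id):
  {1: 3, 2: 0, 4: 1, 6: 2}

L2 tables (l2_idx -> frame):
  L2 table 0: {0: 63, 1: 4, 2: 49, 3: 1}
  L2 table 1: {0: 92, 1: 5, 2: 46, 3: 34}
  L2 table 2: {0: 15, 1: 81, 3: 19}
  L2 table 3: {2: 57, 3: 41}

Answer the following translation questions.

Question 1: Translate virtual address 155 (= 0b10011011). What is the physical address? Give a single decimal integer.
Answer: 275

Derivation:
vaddr = 155 = 0b10011011
Split: l1_idx=4, l2_idx=3, offset=3
L1[4] = 1
L2[1][3] = 34
paddr = 34 * 8 + 3 = 275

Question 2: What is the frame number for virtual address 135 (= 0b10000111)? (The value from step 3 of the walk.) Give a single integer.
vaddr = 135: l1_idx=4, l2_idx=0
L1[4] = 1; L2[1][0] = 92

Answer: 92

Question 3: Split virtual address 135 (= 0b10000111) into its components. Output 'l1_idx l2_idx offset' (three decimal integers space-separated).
Answer: 4 0 7

Derivation:
vaddr = 135 = 0b10000111
  top 3 bits -> l1_idx = 4
  next 2 bits -> l2_idx = 0
  bottom 3 bits -> offset = 7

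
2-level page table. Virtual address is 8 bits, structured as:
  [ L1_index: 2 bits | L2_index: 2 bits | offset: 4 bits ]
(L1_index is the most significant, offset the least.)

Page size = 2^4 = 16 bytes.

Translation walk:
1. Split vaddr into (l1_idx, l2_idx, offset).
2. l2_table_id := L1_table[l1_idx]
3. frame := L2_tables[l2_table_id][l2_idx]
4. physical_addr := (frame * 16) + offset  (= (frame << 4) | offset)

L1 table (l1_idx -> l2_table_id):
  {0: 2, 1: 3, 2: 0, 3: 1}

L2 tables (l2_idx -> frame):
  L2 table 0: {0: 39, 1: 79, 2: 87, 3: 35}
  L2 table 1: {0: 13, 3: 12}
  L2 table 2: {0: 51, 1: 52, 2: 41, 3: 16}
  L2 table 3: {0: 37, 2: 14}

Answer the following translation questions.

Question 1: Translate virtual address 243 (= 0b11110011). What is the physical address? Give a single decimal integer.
Answer: 195

Derivation:
vaddr = 243 = 0b11110011
Split: l1_idx=3, l2_idx=3, offset=3
L1[3] = 1
L2[1][3] = 12
paddr = 12 * 16 + 3 = 195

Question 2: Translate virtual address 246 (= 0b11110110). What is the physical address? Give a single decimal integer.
Answer: 198

Derivation:
vaddr = 246 = 0b11110110
Split: l1_idx=3, l2_idx=3, offset=6
L1[3] = 1
L2[1][3] = 12
paddr = 12 * 16 + 6 = 198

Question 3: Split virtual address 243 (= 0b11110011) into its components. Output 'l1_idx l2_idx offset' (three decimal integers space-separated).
Answer: 3 3 3

Derivation:
vaddr = 243 = 0b11110011
  top 2 bits -> l1_idx = 3
  next 2 bits -> l2_idx = 3
  bottom 4 bits -> offset = 3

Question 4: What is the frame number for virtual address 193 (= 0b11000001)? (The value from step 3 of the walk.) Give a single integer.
Answer: 13

Derivation:
vaddr = 193: l1_idx=3, l2_idx=0
L1[3] = 1; L2[1][0] = 13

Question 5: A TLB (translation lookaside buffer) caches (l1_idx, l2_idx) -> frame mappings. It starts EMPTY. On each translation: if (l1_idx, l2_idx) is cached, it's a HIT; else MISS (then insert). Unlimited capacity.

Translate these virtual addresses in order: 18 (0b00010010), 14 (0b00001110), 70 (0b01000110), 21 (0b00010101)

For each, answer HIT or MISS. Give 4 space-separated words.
vaddr=18: (0,1) not in TLB -> MISS, insert
vaddr=14: (0,0) not in TLB -> MISS, insert
vaddr=70: (1,0) not in TLB -> MISS, insert
vaddr=21: (0,1) in TLB -> HIT

Answer: MISS MISS MISS HIT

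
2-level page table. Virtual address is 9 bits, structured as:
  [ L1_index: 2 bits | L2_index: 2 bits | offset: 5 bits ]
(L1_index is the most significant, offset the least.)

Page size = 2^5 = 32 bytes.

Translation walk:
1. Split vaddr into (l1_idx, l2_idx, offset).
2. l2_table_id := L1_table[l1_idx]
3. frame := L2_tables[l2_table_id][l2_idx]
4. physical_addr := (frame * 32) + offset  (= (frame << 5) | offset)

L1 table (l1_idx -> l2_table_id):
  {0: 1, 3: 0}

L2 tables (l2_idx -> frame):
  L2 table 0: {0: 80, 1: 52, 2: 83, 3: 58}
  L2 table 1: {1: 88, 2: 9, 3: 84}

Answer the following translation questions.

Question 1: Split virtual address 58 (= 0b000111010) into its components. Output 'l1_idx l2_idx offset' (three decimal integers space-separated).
vaddr = 58 = 0b000111010
  top 2 bits -> l1_idx = 0
  next 2 bits -> l2_idx = 1
  bottom 5 bits -> offset = 26

Answer: 0 1 26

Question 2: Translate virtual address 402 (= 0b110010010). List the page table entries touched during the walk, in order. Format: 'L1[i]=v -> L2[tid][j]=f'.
Answer: L1[3]=0 -> L2[0][0]=80

Derivation:
vaddr = 402 = 0b110010010
Split: l1_idx=3, l2_idx=0, offset=18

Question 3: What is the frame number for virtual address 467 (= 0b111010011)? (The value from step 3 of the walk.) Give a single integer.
vaddr = 467: l1_idx=3, l2_idx=2
L1[3] = 0; L2[0][2] = 83

Answer: 83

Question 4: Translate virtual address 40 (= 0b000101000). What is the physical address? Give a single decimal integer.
Answer: 2824

Derivation:
vaddr = 40 = 0b000101000
Split: l1_idx=0, l2_idx=1, offset=8
L1[0] = 1
L2[1][1] = 88
paddr = 88 * 32 + 8 = 2824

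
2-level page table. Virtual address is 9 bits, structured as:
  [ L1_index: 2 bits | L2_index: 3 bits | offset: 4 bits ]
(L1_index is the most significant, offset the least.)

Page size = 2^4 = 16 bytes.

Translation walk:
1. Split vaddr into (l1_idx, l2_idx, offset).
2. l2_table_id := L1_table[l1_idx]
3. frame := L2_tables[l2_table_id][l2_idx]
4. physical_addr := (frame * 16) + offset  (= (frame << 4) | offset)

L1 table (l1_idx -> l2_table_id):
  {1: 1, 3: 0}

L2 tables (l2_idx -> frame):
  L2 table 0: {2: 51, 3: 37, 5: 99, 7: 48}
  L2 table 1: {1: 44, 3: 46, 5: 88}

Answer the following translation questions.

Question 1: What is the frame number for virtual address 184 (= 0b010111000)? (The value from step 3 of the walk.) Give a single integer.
Answer: 46

Derivation:
vaddr = 184: l1_idx=1, l2_idx=3
L1[1] = 1; L2[1][3] = 46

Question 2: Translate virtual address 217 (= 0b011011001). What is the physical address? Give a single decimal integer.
Answer: 1417

Derivation:
vaddr = 217 = 0b011011001
Split: l1_idx=1, l2_idx=5, offset=9
L1[1] = 1
L2[1][5] = 88
paddr = 88 * 16 + 9 = 1417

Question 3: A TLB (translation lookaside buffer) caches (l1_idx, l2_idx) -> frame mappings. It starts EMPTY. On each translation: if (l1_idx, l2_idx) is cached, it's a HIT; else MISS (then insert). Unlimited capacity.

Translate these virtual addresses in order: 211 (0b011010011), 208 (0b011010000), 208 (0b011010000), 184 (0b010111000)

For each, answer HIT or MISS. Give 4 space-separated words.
vaddr=211: (1,5) not in TLB -> MISS, insert
vaddr=208: (1,5) in TLB -> HIT
vaddr=208: (1,5) in TLB -> HIT
vaddr=184: (1,3) not in TLB -> MISS, insert

Answer: MISS HIT HIT MISS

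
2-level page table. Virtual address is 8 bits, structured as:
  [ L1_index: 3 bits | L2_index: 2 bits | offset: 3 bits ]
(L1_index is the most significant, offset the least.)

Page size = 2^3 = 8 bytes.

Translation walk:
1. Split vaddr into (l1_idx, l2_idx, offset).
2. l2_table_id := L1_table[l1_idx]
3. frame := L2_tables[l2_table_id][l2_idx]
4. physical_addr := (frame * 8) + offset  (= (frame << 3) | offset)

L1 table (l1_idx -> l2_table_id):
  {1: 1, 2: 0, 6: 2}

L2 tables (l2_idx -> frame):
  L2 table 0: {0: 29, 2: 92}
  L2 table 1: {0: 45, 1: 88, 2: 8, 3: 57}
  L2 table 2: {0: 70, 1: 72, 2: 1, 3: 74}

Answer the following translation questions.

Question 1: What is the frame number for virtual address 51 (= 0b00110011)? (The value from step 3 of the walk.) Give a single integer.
Answer: 8

Derivation:
vaddr = 51: l1_idx=1, l2_idx=2
L1[1] = 1; L2[1][2] = 8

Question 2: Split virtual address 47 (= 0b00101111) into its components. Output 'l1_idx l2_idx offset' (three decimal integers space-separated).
Answer: 1 1 7

Derivation:
vaddr = 47 = 0b00101111
  top 3 bits -> l1_idx = 1
  next 2 bits -> l2_idx = 1
  bottom 3 bits -> offset = 7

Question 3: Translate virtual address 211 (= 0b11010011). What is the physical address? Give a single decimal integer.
Answer: 11

Derivation:
vaddr = 211 = 0b11010011
Split: l1_idx=6, l2_idx=2, offset=3
L1[6] = 2
L2[2][2] = 1
paddr = 1 * 8 + 3 = 11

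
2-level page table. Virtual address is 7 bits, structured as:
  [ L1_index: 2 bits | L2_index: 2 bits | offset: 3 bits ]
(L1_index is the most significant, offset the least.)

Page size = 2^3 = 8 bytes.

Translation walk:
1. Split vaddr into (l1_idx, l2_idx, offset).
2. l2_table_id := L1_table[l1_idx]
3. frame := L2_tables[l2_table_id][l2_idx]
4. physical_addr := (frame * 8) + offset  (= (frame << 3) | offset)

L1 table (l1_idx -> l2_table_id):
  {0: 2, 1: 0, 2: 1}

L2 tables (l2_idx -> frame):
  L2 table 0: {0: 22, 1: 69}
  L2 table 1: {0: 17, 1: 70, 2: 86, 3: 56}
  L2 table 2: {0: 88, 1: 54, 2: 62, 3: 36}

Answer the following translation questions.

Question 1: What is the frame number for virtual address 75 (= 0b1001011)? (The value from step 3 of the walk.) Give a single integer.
vaddr = 75: l1_idx=2, l2_idx=1
L1[2] = 1; L2[1][1] = 70

Answer: 70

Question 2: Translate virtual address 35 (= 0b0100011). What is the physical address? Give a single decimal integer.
Answer: 179

Derivation:
vaddr = 35 = 0b0100011
Split: l1_idx=1, l2_idx=0, offset=3
L1[1] = 0
L2[0][0] = 22
paddr = 22 * 8 + 3 = 179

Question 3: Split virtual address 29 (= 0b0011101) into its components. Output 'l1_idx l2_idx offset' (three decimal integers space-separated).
Answer: 0 3 5

Derivation:
vaddr = 29 = 0b0011101
  top 2 bits -> l1_idx = 0
  next 2 bits -> l2_idx = 3
  bottom 3 bits -> offset = 5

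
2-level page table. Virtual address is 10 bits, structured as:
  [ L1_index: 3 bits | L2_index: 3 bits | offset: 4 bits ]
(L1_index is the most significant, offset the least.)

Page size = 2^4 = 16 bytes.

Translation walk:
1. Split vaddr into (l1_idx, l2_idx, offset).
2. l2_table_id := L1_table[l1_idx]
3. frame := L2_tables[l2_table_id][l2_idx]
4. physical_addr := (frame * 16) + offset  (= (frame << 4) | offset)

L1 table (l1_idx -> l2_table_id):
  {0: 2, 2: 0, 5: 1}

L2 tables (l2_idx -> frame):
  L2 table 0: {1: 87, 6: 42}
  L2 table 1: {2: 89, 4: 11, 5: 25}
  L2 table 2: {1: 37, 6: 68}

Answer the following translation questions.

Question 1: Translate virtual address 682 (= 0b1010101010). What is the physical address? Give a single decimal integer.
vaddr = 682 = 0b1010101010
Split: l1_idx=5, l2_idx=2, offset=10
L1[5] = 1
L2[1][2] = 89
paddr = 89 * 16 + 10 = 1434

Answer: 1434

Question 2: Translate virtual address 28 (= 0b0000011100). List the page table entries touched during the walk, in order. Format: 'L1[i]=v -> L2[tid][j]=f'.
vaddr = 28 = 0b0000011100
Split: l1_idx=0, l2_idx=1, offset=12

Answer: L1[0]=2 -> L2[2][1]=37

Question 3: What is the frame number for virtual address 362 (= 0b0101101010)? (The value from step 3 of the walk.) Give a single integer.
Answer: 42

Derivation:
vaddr = 362: l1_idx=2, l2_idx=6
L1[2] = 0; L2[0][6] = 42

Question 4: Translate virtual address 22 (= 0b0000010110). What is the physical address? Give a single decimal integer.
Answer: 598

Derivation:
vaddr = 22 = 0b0000010110
Split: l1_idx=0, l2_idx=1, offset=6
L1[0] = 2
L2[2][1] = 37
paddr = 37 * 16 + 6 = 598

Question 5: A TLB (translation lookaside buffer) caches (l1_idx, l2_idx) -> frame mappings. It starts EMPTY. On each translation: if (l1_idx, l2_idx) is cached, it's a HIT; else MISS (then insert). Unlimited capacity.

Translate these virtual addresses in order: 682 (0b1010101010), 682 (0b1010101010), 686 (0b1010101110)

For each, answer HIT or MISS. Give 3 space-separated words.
vaddr=682: (5,2) not in TLB -> MISS, insert
vaddr=682: (5,2) in TLB -> HIT
vaddr=686: (5,2) in TLB -> HIT

Answer: MISS HIT HIT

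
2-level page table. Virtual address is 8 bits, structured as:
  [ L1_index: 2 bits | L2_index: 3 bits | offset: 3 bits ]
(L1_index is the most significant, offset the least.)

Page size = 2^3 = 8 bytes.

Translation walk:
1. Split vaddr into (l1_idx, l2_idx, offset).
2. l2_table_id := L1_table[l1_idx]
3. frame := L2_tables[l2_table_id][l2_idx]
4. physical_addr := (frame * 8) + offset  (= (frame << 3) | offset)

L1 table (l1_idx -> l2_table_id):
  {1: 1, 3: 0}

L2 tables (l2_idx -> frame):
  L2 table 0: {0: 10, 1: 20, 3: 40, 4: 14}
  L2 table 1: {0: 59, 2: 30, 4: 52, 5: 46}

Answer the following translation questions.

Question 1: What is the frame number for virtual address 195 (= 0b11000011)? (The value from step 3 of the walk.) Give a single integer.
vaddr = 195: l1_idx=3, l2_idx=0
L1[3] = 0; L2[0][0] = 10

Answer: 10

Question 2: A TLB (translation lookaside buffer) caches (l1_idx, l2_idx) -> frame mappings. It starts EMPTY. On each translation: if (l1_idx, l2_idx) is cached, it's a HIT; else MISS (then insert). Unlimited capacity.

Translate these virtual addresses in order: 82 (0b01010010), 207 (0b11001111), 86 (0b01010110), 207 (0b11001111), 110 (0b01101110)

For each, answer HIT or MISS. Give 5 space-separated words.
vaddr=82: (1,2) not in TLB -> MISS, insert
vaddr=207: (3,1) not in TLB -> MISS, insert
vaddr=86: (1,2) in TLB -> HIT
vaddr=207: (3,1) in TLB -> HIT
vaddr=110: (1,5) not in TLB -> MISS, insert

Answer: MISS MISS HIT HIT MISS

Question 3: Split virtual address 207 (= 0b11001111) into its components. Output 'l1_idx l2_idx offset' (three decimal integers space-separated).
vaddr = 207 = 0b11001111
  top 2 bits -> l1_idx = 3
  next 3 bits -> l2_idx = 1
  bottom 3 bits -> offset = 7

Answer: 3 1 7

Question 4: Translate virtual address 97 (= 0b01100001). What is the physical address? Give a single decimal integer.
Answer: 417

Derivation:
vaddr = 97 = 0b01100001
Split: l1_idx=1, l2_idx=4, offset=1
L1[1] = 1
L2[1][4] = 52
paddr = 52 * 8 + 1 = 417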